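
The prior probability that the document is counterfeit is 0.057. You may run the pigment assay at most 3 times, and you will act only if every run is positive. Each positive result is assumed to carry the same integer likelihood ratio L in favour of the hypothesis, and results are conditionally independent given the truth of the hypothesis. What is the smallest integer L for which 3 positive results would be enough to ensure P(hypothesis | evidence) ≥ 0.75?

Prior odds = 0.057/0.943 = 57/943.
Target odds = 0.75/0.25 = 3.
Need L³ ≥ 3 ÷ (57/943) = 943/19.
3³ = 27 < 943/19 ≤ 64 = 4³, so L = 4.

4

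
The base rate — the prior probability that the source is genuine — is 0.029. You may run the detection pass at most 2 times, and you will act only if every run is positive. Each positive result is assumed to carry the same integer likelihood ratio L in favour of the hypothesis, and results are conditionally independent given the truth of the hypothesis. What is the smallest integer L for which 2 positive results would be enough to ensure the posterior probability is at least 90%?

18

Prior odds = 0.029/0.971 = 29/971.
Target odds = 0.9/0.1 = 9.
Need L² ≥ 9 ÷ (29/971) = 8739/29.
17² = 289 < 8739/29 ≤ 324 = 18², so L = 18.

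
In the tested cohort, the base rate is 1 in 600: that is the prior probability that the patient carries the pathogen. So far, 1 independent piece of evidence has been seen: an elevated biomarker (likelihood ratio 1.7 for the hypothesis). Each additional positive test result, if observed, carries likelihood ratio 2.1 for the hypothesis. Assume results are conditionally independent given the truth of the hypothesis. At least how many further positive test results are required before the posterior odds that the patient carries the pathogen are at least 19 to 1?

Prior odds = (1/600)/(599/600) = 1/599.
Bayes factor of the evidence already in hand = 1.7.
Odds after that evidence = (1/599) × 1.7 = 17/5990.
Target odds = 19.
Need 2.1ⁿ ≥ 19 ÷ (17/5990) = 113810/17.
2.1¹¹ ≈3502.78 falls short of 113810/17 but 2.1¹² ≈7355.83 reaches it, so n = 12.

12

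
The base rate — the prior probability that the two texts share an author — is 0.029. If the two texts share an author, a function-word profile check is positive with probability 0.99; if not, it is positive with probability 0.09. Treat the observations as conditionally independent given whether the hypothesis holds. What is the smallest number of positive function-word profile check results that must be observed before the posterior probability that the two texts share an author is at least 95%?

3

Prior odds: 0.029 ÷ 0.971 = 29/971.
Likelihood ratio of a positive = 0.99/0.09 = 11.
Target posterior odds = 0.95/0.05 = 19.
Need (29/971) × 11ⁿ ≥ 19, i.e. 11ⁿ ≥ 18449/29.
11² = 121 falls short of 18449/29 but 11³ = 1331 reaches it, so n = 3.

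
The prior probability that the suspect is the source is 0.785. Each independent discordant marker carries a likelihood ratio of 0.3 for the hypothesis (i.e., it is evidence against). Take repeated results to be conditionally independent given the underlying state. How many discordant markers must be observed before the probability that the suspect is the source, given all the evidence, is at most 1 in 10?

Prior odds = 0.785/0.215 = 157/43.
Likelihood ratio per discordant marker = 0.3.
Target posterior odds = 0.1/0.9 = 1/9.
Require 0.3ⁿ ≤ 1/9 ÷ (157/43) = 43/1413.
0.3² = 0.09 is still above 43/1413 but 0.3³ = 0.027 is at or below it, so n = 3.

3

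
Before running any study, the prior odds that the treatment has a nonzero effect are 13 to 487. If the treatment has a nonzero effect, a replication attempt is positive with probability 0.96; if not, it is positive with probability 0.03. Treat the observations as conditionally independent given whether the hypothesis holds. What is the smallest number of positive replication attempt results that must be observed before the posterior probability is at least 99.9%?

4

Prior odds = 13/487.
Likelihood ratio of a positive = 0.96/0.03 = 32.
Target posterior odds = 0.999/0.001 = 999.
Require 32ⁿ ≥ 999 ÷ (13/487) = 486513/13.
32³ = 32768 falls short of 486513/13 but 32⁴ = 1048576 reaches it, so n = 4.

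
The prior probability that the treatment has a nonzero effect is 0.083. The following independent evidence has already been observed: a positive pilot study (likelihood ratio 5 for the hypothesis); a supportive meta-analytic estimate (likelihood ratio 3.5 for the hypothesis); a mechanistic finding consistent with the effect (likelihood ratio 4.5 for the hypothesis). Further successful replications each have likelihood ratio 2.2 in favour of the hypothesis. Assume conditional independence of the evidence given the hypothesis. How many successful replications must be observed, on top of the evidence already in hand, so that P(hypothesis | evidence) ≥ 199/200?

5

Prior odds = 0.083/0.917 = 83/917.
Combined Bayes factor of the evidence already in hand = 5 × 3.5 × 4.5 = 78.75.
Odds after that evidence = (83/917) × 78.75 = 3735/524.
Target odds = 0.995/0.005 = 199.
Need 2.2ⁿ ≥ 199 ÷ (3735/524) = 104276/3735.
2.2⁴ = 23.4256 falls short of 104276/3735 but 2.2⁵ = 51.53632 reaches it, so n = 5.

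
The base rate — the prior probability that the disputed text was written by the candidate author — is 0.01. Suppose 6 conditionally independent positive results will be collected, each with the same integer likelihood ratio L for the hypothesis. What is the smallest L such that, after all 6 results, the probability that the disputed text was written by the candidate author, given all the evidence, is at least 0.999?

7

Prior odds = 0.01/0.99 = 1/99.
Target odds = 0.999/0.001 = 999.
Need L⁶ ≥ 999 ÷ (1/99) = 98901.
6⁶ = 46656 < 98901 ≤ 117649 = 7⁶, so L = 7.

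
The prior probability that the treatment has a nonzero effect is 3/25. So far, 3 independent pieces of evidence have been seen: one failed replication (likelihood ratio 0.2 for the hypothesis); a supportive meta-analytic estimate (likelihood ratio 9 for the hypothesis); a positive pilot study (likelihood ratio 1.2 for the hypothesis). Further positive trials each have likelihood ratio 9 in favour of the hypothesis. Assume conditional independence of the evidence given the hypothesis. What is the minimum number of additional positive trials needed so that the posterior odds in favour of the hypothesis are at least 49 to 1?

3

Prior odds = 0.12/0.88 = 3/22.
Combined Bayes factor of the evidence already in hand = 0.2 × 9 × 1.2 = 2.16.
Odds after that evidence = (3/22) × 2.16 = 81/275.
Target odds = 49.
Need 9ⁿ ≥ 49 ÷ (81/275) = 13475/81.
9² = 81 falls short of 13475/81 but 9³ = 729 reaches it, so n = 3.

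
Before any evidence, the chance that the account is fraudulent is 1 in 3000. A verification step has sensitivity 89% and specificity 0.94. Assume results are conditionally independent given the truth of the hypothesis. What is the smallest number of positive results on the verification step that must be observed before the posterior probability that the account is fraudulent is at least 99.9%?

Prior odds = (1/3000)/(2999/3000) = 1/2999.
False-positive rate = 1 − 0.94 = 0.06; likelihood ratio of a positive = 0.89/0.06 = 89/6.
Target posterior odds = 0.999/0.001 = 999.
Require (89/6)ⁿ ≥ 999 ÷ (1/2999) = 2996001.
(89/6)⁵ ≈718115 falls short of 2996001 but (89/6)⁶ ≈1.0652e+07 reaches it, so n = 6.

6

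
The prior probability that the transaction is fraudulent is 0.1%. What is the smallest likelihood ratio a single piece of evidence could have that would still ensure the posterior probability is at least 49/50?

48951

Prior odds = 0.001/0.999 = 1/999.
Target odds = 0.98/0.02 = 49.
Required Bayes factor = 49 ÷ (1/999) = 48951.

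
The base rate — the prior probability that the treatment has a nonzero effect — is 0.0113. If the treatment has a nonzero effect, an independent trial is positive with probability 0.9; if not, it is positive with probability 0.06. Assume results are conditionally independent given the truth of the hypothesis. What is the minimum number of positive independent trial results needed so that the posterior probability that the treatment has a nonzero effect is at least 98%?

4

Prior odds: 0.0113 ÷ 0.9887 = 113/9887.
Likelihood ratio of a positive = 0.9/0.06 = 15.
Target odds: 0.98 ÷ 0.02 = 49.
Require 15ⁿ ≥ 49 ÷ (113/9887) = 484463/113.
15³ = 3375 falls short of 484463/113 but 15⁴ = 50625 reaches it, so n = 4.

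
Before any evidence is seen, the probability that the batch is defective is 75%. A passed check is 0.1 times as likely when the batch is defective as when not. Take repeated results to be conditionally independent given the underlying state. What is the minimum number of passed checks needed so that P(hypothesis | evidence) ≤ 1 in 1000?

4

Prior odds = 0.75/0.25 = 3.
Likelihood ratio per passed check = 0.1.
Target posterior odds = 0.001/0.999 = 1/999.
Need 3 × 0.1ⁿ ≤ 1/999, i.e. 0.1ⁿ ≤ 1/2997.
0.1³ = 0.001 is still above 1/2997 but 0.1⁴ = 0.0001 is at or below it, so n = 4.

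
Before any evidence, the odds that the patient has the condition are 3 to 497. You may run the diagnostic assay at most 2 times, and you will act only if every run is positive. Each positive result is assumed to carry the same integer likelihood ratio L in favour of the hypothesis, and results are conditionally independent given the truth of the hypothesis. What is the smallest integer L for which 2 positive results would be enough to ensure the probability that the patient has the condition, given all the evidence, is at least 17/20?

Prior odds = 3/497.
Target odds = 0.85/0.15 = 17/3.
Need L² ≥ 17/3 ÷ (3/497) = 8449/9.
30² = 900 < 8449/9 ≤ 961 = 31², so L = 31.

31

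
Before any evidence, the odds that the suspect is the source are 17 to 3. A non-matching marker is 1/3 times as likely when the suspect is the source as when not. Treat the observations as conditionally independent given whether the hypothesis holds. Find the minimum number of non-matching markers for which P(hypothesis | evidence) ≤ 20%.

Prior odds = 17/3.
Likelihood ratio per non-matching marker = 1/3.
Target odds: 0.2 ÷ 0.8 = 0.25.
Need (17/3) × (1/3)ⁿ ≤ 0.25, i.e. (1/3)ⁿ ≤ 3/68.
(1/3)² = 1/9 is still above 3/68 but (1/3)³ = 1/27 is at or below it, so n = 3.

3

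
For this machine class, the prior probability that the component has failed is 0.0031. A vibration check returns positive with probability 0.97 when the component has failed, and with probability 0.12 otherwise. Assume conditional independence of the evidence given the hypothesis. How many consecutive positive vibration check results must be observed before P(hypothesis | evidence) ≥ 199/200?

Prior odds = 0.0031/0.9969 = 31/9969.
Likelihood ratio of a positive result = 0.97/0.12 = 97/12.
Target posterior odds = 0.995/0.005 = 199.
Need (31/9969) × (97/12)ⁿ ≥ 199, i.e. (97/12)ⁿ ≥ 1983831/31.
(97/12)⁵ ≈34510.6 falls short of 1983831/31 but (97/12)⁶ ≈278961 reaches it, so n = 6.

6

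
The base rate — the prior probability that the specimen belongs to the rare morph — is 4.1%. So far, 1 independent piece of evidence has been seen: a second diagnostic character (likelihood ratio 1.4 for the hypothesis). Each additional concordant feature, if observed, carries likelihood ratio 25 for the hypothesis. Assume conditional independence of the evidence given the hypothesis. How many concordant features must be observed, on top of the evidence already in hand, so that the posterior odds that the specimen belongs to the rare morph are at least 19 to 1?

2

Prior odds = 0.041/0.959 = 41/959.
Bayes factor of the evidence already in hand = 1.4.
Odds after that evidence = (41/959) × 1.4 = 41/685.
Target odds = 19.
Need 25ⁿ ≥ 19 ÷ (41/685) = 13015/41.
25¹ = 25 falls short of 13015/41 but 25² = 625 reaches it, so n = 2.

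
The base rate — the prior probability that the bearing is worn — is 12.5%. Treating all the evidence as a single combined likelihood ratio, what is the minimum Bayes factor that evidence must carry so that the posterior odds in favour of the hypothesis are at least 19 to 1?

133

Prior odds = 0.125/0.875 = 1/7.
Target odds = 19.
Required Bayes factor = 19 ÷ (1/7) = 133.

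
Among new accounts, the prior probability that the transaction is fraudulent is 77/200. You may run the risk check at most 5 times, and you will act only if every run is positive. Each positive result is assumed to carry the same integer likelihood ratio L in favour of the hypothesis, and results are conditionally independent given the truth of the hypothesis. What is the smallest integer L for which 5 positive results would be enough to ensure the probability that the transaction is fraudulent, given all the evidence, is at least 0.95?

2

Prior odds = 0.385/0.615 = 77/123.
Target odds = 0.95/0.05 = 19.
Need L⁵ ≥ 19 ÷ (77/123) = 2337/77.
1⁵ = 1 < 2337/77 ≤ 32 = 2⁵, so L = 2.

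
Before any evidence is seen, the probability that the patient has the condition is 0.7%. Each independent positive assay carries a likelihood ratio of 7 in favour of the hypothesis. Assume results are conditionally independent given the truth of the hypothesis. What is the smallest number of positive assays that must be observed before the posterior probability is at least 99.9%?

Prior odds = 0.007/0.993 = 7/993.
Likelihood ratio per positive assay = 7.
Target odds: 0.999 ÷ 0.001 = 999.
Require 7ⁿ ≥ 999 ÷ (7/993) = 992007/7.
7⁶ = 117649 falls short of 992007/7 but 7⁷ = 823543 reaches it, so n = 7.

7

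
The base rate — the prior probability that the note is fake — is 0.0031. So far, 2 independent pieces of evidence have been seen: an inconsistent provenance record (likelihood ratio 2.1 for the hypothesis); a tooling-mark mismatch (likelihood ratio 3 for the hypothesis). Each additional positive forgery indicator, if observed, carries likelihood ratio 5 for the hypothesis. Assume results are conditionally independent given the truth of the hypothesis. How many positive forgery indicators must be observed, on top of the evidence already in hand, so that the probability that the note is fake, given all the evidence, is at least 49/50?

Prior odds = 0.0031/0.9969 = 31/9969.
Combined Bayes factor of the evidence already in hand = 2.1 × 3 = 6.3.
Odds after that evidence = (31/9969) × 6.3 = 651/33230.
Target odds = 0.98/0.02 = 49.
Need 5ⁿ ≥ 49 ÷ (651/33230) = 232610/93.
5⁴ = 625 falls short of 232610/93 but 5⁵ = 3125 reaches it, so n = 5.

5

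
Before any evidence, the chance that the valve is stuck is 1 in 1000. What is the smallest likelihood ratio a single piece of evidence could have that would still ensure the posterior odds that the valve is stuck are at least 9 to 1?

Prior odds = 0.001/0.999 = 1/999.
Target odds = 9.
Required Bayes factor = 9 ÷ (1/999) = 8991.

8991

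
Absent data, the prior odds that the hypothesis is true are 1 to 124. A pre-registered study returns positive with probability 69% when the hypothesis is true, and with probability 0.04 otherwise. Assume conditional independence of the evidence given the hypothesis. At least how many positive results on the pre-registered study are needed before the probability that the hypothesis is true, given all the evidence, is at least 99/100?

4

Prior odds = 1/124.
Likelihood ratio of a positive result = 0.69/0.04 = 17.25.
Target posterior odds = 0.99/0.01 = 99.
Require 17.25ⁿ ≥ 99 ÷ (1/124) = 12276.
17.25³ = 5132.953125 falls short of 12276 but 17.25⁴ = 22667121/256 reaches it, so n = 4.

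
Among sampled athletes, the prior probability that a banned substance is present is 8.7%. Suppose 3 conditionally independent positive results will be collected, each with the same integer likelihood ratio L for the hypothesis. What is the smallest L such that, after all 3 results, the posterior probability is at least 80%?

Prior odds = 0.087/0.913 = 87/913.
Target odds = 0.8/0.2 = 4.
Need L³ ≥ 4 ÷ (87/913) = 3652/87.
3³ = 27 < 3652/87 ≤ 64 = 4³, so L = 4.

4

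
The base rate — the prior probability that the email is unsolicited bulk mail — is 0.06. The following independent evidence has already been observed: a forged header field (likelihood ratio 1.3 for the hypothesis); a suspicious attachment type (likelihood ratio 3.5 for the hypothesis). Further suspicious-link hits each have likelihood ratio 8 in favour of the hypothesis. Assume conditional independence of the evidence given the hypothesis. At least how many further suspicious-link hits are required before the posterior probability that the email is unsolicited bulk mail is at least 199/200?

4

Prior odds = 0.06/0.94 = 3/47.
Combined Bayes factor of the evidence already in hand = 1.3 × 3.5 = 4.55.
Odds after that evidence = (3/47) × 4.55 = 273/940.
Target odds = 0.995/0.005 = 199.
Need 8ⁿ ≥ 199 ÷ (273/940) = 187060/273.
8³ = 512 falls short of 187060/273 but 8⁴ = 4096 reaches it, so n = 4.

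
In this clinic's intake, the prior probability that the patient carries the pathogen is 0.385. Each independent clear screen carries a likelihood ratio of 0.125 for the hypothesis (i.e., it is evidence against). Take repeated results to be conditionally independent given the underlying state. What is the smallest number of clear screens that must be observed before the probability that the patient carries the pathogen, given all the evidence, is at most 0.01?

2

Prior odds = 0.385/0.615 = 77/123.
Likelihood ratio per clear screen = 0.125.
Target odds: 0.01 ÷ 0.99 = 1/99.
Require 0.125ⁿ ≤ 1/99 ÷ (77/123) = 41/2541.
0.125¹ = 0.125 is still above 41/2541 but 0.125² = 0.015625 is at or below it, so n = 2.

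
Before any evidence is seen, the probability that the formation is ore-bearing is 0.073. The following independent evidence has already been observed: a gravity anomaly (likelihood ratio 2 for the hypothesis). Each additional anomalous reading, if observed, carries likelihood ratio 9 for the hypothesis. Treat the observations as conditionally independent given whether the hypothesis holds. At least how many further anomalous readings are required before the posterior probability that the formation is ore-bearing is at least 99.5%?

4

Prior odds = 0.073/0.927 = 73/927.
Bayes factor of the evidence already in hand = 2.
Odds after that evidence = (73/927) × 2 = 146/927.
Target odds = 0.995/0.005 = 199.
Need 9ⁿ ≥ 199 ÷ (146/927) = 184473/146.
9³ = 729 falls short of 184473/146 but 9⁴ = 6561 reaches it, so n = 4.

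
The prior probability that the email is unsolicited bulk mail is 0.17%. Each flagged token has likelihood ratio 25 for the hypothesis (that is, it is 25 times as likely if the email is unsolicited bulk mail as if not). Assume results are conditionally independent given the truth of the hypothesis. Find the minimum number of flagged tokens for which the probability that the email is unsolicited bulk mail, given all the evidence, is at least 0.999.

Prior odds: 0.0017 ÷ 0.9983 = 17/9983.
Likelihood ratio per flagged token = 25.
Target posterior odds = 0.999/0.001 = 999.
Require 25ⁿ ≥ 999 ÷ (17/9983) = 9973017/17.
25⁴ = 390625 falls short of 9973017/17 but 25⁵ = 9765625 reaches it, so n = 5.

5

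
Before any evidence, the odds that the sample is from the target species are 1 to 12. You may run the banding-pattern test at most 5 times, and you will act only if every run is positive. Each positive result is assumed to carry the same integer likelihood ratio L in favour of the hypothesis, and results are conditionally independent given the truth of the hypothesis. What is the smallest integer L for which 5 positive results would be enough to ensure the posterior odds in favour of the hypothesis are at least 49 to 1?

Prior odds = 1/12.
Target odds = 49.
Need L⁵ ≥ 49 ÷ (1/12) = 588.
3⁵ = 243 < 588 ≤ 1024 = 4⁵, so L = 4.

4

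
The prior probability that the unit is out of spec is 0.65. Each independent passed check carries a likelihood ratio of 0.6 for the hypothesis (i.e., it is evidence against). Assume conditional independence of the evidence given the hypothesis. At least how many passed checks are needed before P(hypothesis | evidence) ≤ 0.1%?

Prior odds: 0.65 ÷ 0.35 = 13/7.
Likelihood ratio per passed check = 0.6.
Target posterior odds = 0.001/0.999 = 1/999.
Need (13/7) × 0.6ⁿ ≤ 1/999, i.e. 0.6ⁿ ≤ 7/12987.
0.6¹⁴ ≈0.000783642 is still above 7/12987 but 0.6¹⁵ ≈0.000470185 is at or below it, so n = 15.

15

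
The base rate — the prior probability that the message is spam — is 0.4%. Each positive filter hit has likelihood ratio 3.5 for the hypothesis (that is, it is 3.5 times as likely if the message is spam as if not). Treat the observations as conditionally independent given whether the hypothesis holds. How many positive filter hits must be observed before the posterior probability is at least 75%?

Prior odds: 0.004 ÷ 0.996 = 1/249.
Likelihood ratio per positive filter hit = 3.5.
Target odds: 0.75 ÷ 0.25 = 3.
Need (1/249) × 3.5ⁿ ≥ 3, i.e. 3.5ⁿ ≥ 747.
3.5⁵ = 525.21875 falls short of 747 but 3.5⁶ = 1838.265625 reaches it, so n = 6.

6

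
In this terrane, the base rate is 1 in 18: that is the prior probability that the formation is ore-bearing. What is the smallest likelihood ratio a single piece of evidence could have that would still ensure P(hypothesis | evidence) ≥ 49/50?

Prior odds = (1/18)/(17/18) = 1/17.
Target odds = 0.98/0.02 = 49.
Required Bayes factor = 49 ÷ (1/17) = 833.

833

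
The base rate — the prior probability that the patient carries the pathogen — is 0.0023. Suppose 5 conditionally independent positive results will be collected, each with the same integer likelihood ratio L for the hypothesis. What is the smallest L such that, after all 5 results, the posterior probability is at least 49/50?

Prior odds = 0.0023/0.9977 = 23/9977.
Target odds = 0.98/0.02 = 49.
Need L⁵ ≥ 49 ÷ (23/9977) = 488873/23.
7⁵ = 16807 < 488873/23 ≤ 32768 = 8⁵, so L = 8.

8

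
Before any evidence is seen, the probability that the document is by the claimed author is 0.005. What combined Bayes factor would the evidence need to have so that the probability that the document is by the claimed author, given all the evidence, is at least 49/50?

Prior odds = 0.005/0.995 = 1/199.
Target odds = 0.98/0.02 = 49.
Required Bayes factor = 49 ÷ (1/199) = 9751.

9751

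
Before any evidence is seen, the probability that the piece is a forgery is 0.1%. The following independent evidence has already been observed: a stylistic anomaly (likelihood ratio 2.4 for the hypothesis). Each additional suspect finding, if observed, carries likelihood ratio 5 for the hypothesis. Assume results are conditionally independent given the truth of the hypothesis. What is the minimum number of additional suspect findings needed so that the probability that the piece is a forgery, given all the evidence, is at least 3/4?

5

Prior odds = 0.001/0.999 = 1/999.
Bayes factor of the evidence already in hand = 2.4.
Odds after that evidence = (1/999) × 2.4 = 4/1665.
Target odds = 0.75/0.25 = 3.
Need 5ⁿ ≥ 3 ÷ (4/1665) = 1248.75.
5⁴ = 625 falls short of 1248.75 but 5⁵ = 3125 reaches it, so n = 5.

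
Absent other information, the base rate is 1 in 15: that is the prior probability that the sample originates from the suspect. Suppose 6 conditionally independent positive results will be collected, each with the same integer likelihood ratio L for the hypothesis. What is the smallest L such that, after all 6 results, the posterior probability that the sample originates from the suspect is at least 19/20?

Prior odds = (1/15)/(14/15) = 1/14.
Target odds = 0.95/0.05 = 19.
Need L⁶ ≥ 19 ÷ (1/14) = 266.
2⁶ = 64 < 266 ≤ 729 = 3⁶, so L = 3.

3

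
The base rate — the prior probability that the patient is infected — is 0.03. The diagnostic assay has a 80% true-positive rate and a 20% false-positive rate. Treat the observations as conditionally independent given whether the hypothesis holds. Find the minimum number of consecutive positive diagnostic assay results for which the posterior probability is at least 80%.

Prior odds = 0.03/0.97 = 3/97.
Likelihood ratio of a positive result = 0.8/0.2 = 4.
Target posterior odds = 0.8/0.2 = 4.
Require 4ⁿ ≥ 4 ÷ (3/97) = 388/3.
4³ = 64 falls short of 388/3 but 4⁴ = 256 reaches it, so n = 4.

4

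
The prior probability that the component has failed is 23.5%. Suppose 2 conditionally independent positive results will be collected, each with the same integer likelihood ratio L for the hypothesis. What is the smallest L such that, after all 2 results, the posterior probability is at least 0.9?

Prior odds = 0.235/0.765 = 47/153.
Target odds = 0.9/0.1 = 9.
Need L² ≥ 9 ÷ (47/153) = 1377/47.
5² = 25 < 1377/47 ≤ 36 = 6², so L = 6.

6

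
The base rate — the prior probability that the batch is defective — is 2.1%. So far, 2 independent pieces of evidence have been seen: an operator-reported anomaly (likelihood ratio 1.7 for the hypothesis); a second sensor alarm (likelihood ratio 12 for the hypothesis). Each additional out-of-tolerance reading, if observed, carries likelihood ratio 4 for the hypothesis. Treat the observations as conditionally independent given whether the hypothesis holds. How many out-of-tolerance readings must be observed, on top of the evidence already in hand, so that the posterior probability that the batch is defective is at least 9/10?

3

Prior odds = 0.021/0.979 = 21/979.
Combined Bayes factor of the evidence already in hand = 1.7 × 12 = 20.4.
Odds after that evidence = (21/979) × 20.4 = 2142/4895.
Target odds = 0.9/0.1 = 9.
Need 4ⁿ ≥ 9 ÷ (2142/4895) = 4895/238.
4² = 16 falls short of 4895/238 but 4³ = 64 reaches it, so n = 3.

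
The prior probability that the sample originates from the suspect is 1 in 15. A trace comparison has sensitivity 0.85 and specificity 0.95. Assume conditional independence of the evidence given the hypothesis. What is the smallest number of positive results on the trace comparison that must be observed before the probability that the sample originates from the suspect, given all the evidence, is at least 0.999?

4

Prior odds = (1/15)/(14/15) = 1/14.
False-positive rate = 1 − 0.95 = 0.05; likelihood ratio of a positive = 0.85/0.05 = 17.
Target posterior odds = 0.999/0.001 = 999.
Require 17ⁿ ≥ 999 ÷ (1/14) = 13986.
17³ = 4913 falls short of 13986 but 17⁴ = 83521 reaches it, so n = 4.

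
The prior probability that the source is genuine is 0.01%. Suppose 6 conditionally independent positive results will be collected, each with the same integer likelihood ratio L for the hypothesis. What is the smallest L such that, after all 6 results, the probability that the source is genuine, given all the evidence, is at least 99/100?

10

Prior odds = 0.0001/0.9999 = 1/9999.
Target odds = 0.99/0.01 = 99.
Need L⁶ ≥ 99 ÷ (1/9999) = 989901.
9⁶ = 531441 < 989901 ≤ 1000000 = 10⁶, so L = 10.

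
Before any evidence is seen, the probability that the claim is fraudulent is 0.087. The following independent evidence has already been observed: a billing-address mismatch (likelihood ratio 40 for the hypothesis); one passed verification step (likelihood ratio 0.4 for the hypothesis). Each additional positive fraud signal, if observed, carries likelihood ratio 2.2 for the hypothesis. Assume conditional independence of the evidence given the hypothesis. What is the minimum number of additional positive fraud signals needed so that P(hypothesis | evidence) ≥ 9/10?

Prior odds = 0.087/0.913 = 87/913.
Combined Bayes factor of the evidence already in hand = 40 × 0.4 = 16.
Odds after that evidence = (87/913) × 16 = 1392/913.
Target odds = 0.9/0.1 = 9.
Need 2.2ⁿ ≥ 9 ÷ (1392/913) = 2739/464.
2.2² = 4.84 falls short of 2739/464 but 2.2³ = 10.648 reaches it, so n = 3.

3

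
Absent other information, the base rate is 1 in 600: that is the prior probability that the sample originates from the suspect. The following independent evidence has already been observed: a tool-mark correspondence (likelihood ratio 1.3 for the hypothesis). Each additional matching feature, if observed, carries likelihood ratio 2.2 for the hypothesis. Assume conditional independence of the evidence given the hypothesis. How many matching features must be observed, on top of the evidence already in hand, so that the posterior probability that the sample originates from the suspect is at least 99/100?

14

Prior odds = (1/600)/(599/600) = 1/599.
Bayes factor of the evidence already in hand = 1.3.
Odds after that evidence = (1/599) × 1.3 = 13/5990.
Target odds = 0.99/0.01 = 99.
Need 2.2ⁿ ≥ 99 ÷ (13/5990) = 593010/13.
2.2¹³ ≈28281 falls short of 593010/13 but 2.2¹⁴ ≈62218.2 reaches it, so n = 14.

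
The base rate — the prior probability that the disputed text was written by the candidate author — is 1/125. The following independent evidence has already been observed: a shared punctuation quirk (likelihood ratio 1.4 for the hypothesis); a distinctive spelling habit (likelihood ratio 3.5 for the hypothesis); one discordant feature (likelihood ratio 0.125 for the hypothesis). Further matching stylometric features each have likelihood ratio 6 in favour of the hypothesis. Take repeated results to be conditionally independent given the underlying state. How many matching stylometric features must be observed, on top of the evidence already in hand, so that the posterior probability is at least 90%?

Prior odds = 0.008/0.992 = 1/124.
Combined Bayes factor of the evidence already in hand = 1.4 × 3.5 × 0.125 = 0.6125.
Odds after that evidence = (1/124) × 0.6125 = 49/9920.
Target odds = 0.9/0.1 = 9.
Need 6ⁿ ≥ 9 ÷ (49/9920) = 89280/49.
6⁴ = 1296 falls short of 89280/49 but 6⁵ = 7776 reaches it, so n = 5.

5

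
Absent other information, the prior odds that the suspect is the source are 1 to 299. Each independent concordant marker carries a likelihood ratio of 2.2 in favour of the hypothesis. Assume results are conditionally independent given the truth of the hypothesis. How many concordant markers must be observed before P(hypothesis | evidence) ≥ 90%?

Prior odds = 1/299.
Likelihood ratio per concordant marker = 2.2.
Target odds: 0.9 ÷ 0.1 = 9.
Require 2.2ⁿ ≥ 9 ÷ (1/299) = 2691.
2.2¹⁰ ≈2655.99 falls short of 2691 but 2.2¹¹ ≈5843.18 reaches it, so n = 11.

11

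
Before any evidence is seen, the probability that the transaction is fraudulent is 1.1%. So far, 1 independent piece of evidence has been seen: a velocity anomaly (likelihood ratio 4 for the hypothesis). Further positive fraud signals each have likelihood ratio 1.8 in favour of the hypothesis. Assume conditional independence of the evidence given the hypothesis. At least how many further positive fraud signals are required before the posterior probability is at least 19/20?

Prior odds = 0.011/0.989 = 11/989.
Bayes factor of the evidence already in hand = 4.
Odds after that evidence = (11/989) × 4 = 44/989.
Target odds = 0.95/0.05 = 19.
Need 1.8ⁿ ≥ 19 ÷ (44/989) = 18791/44.
1.8¹⁰ ≈357.047 falls short of 18791/44 but 1.8¹¹ ≈642.684 reaches it, so n = 11.

11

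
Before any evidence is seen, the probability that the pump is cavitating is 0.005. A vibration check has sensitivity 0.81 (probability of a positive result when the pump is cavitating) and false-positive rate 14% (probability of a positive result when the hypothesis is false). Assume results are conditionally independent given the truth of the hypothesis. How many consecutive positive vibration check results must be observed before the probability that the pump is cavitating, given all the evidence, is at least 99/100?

Prior odds = 0.005/0.995 = 1/199.
Likelihood ratio of a positive result = 0.81/0.14 = 81/14.
Target posterior odds = 0.99/0.01 = 99.
Need (1/199) × (81/14)ⁿ ≥ 99, i.e. (81/14)ⁿ ≥ 19701.
(81/14)⁵ ≈6483.13 falls short of 19701 but (81/14)⁶ ≈37509.6 reaches it, so n = 6.

6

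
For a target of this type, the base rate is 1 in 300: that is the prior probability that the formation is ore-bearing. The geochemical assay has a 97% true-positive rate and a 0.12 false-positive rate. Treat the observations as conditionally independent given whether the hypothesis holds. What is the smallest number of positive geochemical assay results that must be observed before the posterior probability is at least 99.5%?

Prior odds = (1/300)/(299/300) = 1/299.
Likelihood ratio of a positive result = 0.97/0.12 = 97/12.
Target posterior odds = 0.995/0.005 = 199.
Require (97/12)ⁿ ≥ 199 ÷ (1/299) = 59501.
(97/12)⁵ ≈34510.6 falls short of 59501 but (97/12)⁶ ≈278961 reaches it, so n = 6.

6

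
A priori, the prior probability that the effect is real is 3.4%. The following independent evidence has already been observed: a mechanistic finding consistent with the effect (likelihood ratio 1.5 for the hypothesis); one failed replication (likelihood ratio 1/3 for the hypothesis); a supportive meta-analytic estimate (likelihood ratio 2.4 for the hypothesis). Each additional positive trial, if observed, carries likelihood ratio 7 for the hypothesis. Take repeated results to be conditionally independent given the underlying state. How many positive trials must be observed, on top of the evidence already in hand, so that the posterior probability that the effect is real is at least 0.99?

4

Prior odds = 0.034/0.966 = 17/483.
Combined Bayes factor of the evidence already in hand = 1.5 × (1/3) × 2.4 = 1.2.
Odds after that evidence = (17/483) × 1.2 = 34/805.
Target odds = 0.99/0.01 = 99.
Need 7ⁿ ≥ 99 ÷ (34/805) = 79695/34.
7³ = 343 falls short of 79695/34 but 7⁴ = 2401 reaches it, so n = 4.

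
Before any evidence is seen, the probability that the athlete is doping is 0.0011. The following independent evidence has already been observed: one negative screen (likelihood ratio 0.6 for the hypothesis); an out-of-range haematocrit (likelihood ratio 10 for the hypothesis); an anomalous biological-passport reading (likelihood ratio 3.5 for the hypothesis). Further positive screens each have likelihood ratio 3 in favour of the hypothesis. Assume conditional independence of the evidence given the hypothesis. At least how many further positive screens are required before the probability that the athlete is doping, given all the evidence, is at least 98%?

Prior odds = 0.0011/0.9989 = 11/9989.
Combined Bayes factor of the evidence already in hand = 0.6 × 10 × 3.5 = 21.
Odds after that evidence = (11/9989) × 21 = 33/1427.
Target odds = 0.98/0.02 = 49.
Need 3ⁿ ≥ 49 ÷ (33/1427) = 69923/33.
3⁶ = 729 falls short of 69923/33 but 3⁷ = 2187 reaches it, so n = 7.

7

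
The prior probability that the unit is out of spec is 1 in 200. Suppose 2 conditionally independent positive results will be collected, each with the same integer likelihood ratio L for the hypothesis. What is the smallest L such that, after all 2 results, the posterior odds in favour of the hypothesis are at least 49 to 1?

Prior odds = 0.005/0.995 = 1/199.
Target odds = 49.
Need L² ≥ 49 ÷ (1/199) = 9751.
98² = 9604 < 9751 ≤ 9801 = 99², so L = 99.

99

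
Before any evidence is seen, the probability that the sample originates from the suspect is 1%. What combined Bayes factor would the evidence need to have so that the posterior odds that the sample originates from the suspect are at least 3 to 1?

Prior odds = 0.01/0.99 = 1/99.
Target odds = 3.
Required Bayes factor = 3 ÷ (1/99) = 297.

297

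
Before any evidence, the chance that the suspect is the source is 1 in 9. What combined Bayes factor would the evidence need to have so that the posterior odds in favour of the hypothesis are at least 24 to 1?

Prior odds = (1/9)/(8/9) = 0.125.
Target odds = 24.
Required Bayes factor = 24 ÷ 0.125 = 192.

192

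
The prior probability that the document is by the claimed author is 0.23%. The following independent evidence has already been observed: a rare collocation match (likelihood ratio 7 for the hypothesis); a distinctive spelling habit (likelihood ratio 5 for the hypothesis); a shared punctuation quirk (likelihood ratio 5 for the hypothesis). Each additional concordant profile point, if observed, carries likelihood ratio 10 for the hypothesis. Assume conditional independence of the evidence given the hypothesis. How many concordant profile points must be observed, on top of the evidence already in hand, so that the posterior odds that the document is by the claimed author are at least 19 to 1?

2

Prior odds = 0.0023/0.9977 = 23/9977.
Combined Bayes factor of the evidence already in hand = 7 × 5 × 5 = 175.
Odds after that evidence = (23/9977) × 175 = 4025/9977.
Target odds = 19.
Need 10ⁿ ≥ 19 ÷ (4025/9977) = 189563/4025.
10¹ = 10 falls short of 189563/4025 but 10² = 100 reaches it, so n = 2.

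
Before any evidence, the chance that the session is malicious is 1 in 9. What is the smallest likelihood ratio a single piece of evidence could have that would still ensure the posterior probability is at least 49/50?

Prior odds = (1/9)/(8/9) = 0.125.
Target odds = 0.98/0.02 = 49.
Required Bayes factor = 49 ÷ 0.125 = 392.

392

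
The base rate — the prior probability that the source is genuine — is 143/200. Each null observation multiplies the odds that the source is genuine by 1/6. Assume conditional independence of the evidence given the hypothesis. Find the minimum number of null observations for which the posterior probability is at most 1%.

Prior odds = 0.715/0.285 = 143/57.
Likelihood ratio per null observation = 1/6.
Target odds: 0.01 ÷ 0.99 = 1/99.
Require (1/6)ⁿ ≤ 1/99 ÷ (143/57) = 19/4719.
(1/6)³ = 1/216 is still above 19/4719 but (1/6)⁴ = 1/1296 is at or below it, so n = 4.

4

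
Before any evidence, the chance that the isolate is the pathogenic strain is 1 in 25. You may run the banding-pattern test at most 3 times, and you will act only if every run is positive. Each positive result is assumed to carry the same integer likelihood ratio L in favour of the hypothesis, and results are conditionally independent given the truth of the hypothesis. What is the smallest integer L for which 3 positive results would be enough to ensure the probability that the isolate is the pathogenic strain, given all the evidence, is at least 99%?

Prior odds = 0.04/0.96 = 1/24.
Target odds = 0.99/0.01 = 99.
Need L³ ≥ 99 ÷ (1/24) = 2376.
13³ = 2197 < 2376 ≤ 2744 = 14³, so L = 14.

14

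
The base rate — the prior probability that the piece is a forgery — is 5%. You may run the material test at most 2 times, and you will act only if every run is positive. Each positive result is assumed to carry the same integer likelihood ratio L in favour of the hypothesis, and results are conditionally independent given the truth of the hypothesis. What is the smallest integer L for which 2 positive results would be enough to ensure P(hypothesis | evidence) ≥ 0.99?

Prior odds = 0.05/0.95 = 1/19.
Target odds = 0.99/0.01 = 99.
Need L² ≥ 99 ÷ (1/19) = 1881.
43² = 1849 < 1881 ≤ 1936 = 44², so L = 44.

44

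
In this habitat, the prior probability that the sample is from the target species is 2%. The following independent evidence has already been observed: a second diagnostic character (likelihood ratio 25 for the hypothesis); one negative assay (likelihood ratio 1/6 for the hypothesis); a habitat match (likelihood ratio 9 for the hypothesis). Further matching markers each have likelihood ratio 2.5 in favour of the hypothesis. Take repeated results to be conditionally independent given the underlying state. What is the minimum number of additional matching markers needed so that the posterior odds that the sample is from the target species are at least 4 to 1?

2

Prior odds = 0.02/0.98 = 1/49.
Combined Bayes factor of the evidence already in hand = 25 × (1/6) × 9 = 37.5.
Odds after that evidence = (1/49) × 37.5 = 75/98.
Target odds = 4.
Need 2.5ⁿ ≥ 4 ÷ (75/98) = 392/75.
2.5¹ = 2.5 falls short of 392/75 but 2.5² = 6.25 reaches it, so n = 2.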